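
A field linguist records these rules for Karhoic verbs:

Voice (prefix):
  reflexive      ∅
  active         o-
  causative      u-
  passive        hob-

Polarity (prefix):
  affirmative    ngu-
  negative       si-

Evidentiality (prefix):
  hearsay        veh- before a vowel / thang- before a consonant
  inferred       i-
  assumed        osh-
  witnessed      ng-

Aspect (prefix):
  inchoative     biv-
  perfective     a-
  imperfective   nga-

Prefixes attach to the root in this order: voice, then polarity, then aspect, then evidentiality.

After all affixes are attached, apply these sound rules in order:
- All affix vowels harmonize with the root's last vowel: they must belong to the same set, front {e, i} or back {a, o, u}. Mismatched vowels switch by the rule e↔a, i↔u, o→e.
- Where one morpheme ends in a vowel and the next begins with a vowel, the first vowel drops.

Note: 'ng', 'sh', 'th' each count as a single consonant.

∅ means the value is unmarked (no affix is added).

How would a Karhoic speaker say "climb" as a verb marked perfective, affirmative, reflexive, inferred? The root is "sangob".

voice = reflexive: zero marking, form stays sangob.
Attach polarity affirmative ngu- → ngusangob.
Attach aspect perfective a- → angusangob.
Attach evidentiality inferred i- → iangusangob.
Apply vowel harmony: iangusangob → uangusangob.
Apply vowel deletion: uangusangob → angusangob.

angusangob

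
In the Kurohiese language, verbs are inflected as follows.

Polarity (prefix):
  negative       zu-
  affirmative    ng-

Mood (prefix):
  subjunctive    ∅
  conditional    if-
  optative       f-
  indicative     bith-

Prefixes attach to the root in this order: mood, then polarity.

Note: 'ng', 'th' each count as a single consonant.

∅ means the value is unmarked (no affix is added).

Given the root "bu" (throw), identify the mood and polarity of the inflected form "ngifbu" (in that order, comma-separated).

conditional, affirmative

Segment: ng-if-bu.
mood: if- → conditional.
polarity: ng- → affirmative.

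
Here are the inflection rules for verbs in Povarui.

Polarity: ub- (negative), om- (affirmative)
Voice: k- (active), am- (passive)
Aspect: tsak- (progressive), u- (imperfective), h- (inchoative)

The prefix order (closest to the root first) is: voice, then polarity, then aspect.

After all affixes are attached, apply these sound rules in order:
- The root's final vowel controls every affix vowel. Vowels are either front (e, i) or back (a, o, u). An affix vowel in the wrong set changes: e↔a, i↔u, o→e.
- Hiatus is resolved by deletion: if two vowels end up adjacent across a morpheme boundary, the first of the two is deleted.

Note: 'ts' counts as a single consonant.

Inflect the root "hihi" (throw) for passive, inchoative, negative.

Attach voice passive am- → amhihi.
Attach polarity negative ub- → ubamhihi.
Attach aspect inchoative h- → hubamhihi.
Apply vowel harmony: hubamhihi → hibemhihi.
Vowel deletion: no change.

hibemhihi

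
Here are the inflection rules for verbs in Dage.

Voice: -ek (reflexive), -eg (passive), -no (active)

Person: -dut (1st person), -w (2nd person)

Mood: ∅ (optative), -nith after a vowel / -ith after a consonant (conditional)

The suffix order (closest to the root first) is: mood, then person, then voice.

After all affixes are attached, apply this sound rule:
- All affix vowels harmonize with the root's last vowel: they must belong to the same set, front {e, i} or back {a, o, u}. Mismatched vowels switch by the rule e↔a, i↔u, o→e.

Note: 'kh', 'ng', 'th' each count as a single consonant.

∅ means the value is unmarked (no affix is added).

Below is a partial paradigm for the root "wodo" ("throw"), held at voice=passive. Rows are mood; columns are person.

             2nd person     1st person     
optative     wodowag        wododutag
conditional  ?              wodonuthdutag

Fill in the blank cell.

Attach mood conditional -nith (after vowel 'o') → wodonith.
Attach person 2nd person -w → wodonithw.
Attach voice passive -eg → wodonithweg.
Apply vowel harmony: wodonithweg → wodonuthwag.

wodonuthwag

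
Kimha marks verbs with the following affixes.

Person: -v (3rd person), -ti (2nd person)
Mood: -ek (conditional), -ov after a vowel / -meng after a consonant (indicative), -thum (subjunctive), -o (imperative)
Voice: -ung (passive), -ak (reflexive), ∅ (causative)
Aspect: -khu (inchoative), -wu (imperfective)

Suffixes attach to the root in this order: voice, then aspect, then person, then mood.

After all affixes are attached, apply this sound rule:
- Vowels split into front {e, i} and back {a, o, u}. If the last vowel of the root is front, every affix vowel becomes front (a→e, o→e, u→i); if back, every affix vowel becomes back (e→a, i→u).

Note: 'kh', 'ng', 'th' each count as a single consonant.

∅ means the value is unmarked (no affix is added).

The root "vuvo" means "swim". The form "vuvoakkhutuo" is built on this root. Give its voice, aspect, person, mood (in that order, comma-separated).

reflexive, inchoative, 2nd person, imperative

Segment: vuvo-ak-khu-ti-o.
voice: -ak → reflexive.
aspect: -khu → inchoative.
person: -ti → 2nd person.
mood: -o → imperative.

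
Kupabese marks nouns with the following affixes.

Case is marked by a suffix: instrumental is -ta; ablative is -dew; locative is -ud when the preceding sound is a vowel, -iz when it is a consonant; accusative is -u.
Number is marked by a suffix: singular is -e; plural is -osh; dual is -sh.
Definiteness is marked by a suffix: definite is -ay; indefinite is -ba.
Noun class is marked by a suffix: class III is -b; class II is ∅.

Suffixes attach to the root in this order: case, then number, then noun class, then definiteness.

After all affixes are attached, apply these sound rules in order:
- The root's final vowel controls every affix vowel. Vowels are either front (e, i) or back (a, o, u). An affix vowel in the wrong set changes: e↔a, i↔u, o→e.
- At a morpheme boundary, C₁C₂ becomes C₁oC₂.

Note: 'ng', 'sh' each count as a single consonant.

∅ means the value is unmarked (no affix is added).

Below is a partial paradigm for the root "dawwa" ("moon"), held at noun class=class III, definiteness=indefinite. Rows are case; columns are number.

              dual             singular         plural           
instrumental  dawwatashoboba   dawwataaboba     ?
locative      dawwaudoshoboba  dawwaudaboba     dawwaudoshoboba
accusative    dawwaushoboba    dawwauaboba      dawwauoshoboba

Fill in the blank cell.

Attach case instrumental -ta → dawwata.
Attach number plural -osh → dawwataosh.
Attach noun class class III -b → dawwataoshb.
Attach definiteness indefinite -ba → dawwataoshbba.
Vowel harmony: no change.
Apply epenthesis: dawwataoshbba → dawwataoshoboba.

dawwataoshoboba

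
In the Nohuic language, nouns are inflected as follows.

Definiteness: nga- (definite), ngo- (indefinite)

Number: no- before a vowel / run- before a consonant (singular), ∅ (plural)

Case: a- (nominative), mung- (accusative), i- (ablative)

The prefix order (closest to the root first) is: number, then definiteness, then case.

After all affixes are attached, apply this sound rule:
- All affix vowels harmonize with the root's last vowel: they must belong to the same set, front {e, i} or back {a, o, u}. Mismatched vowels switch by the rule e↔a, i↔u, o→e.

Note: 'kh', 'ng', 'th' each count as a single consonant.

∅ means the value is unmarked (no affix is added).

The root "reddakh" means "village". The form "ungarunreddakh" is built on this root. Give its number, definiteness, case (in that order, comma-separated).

Segment: i-nga-run-reddakh.
number: no/run- → singular.
definiteness: nga- → definite.
case: i- → ablative.

singular, definite, ablative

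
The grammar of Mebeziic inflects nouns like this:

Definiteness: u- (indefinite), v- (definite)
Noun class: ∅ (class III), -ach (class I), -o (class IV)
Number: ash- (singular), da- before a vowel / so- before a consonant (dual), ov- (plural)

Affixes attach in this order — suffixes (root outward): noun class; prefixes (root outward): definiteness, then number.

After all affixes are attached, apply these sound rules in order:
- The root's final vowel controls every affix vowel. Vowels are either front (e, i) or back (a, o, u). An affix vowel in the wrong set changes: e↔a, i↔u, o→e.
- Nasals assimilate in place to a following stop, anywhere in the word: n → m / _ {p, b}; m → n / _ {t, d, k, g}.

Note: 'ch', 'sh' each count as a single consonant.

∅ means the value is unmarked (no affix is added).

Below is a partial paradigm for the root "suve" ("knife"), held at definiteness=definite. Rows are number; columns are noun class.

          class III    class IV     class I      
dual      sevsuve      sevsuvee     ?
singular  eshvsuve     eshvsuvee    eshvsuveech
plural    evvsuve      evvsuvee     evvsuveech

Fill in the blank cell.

Attach definiteness definite v- → vsuve.
Attach noun class class I -ach → vsuveach.
Attach number dual so- (before consonant 'v') → sovsuveach.
Apply vowel harmony: sovsuveach → sevsuveech.
Nasal assimilation: no change.

sevsuveech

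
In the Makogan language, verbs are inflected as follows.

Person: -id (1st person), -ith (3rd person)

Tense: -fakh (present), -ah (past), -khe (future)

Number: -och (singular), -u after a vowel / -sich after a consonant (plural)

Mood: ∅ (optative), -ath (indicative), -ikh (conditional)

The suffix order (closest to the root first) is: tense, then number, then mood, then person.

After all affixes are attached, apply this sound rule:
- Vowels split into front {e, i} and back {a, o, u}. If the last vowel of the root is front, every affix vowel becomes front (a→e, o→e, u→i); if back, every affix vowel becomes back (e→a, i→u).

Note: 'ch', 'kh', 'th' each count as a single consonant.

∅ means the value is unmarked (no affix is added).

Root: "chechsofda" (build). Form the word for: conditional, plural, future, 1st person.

Attach tense future -khe → chechsofdakhe.
Attach number plural -u (after vowel 'e') → chechsofdakheu.
Attach mood conditional -ikh → chechsofdakheuikh.
Attach person 1st person -id → chechsofdakheuikhid.
Apply vowel harmony: chechsofdakheuikhid → chechsofdakhauukhud.

chechsofdakhauukhud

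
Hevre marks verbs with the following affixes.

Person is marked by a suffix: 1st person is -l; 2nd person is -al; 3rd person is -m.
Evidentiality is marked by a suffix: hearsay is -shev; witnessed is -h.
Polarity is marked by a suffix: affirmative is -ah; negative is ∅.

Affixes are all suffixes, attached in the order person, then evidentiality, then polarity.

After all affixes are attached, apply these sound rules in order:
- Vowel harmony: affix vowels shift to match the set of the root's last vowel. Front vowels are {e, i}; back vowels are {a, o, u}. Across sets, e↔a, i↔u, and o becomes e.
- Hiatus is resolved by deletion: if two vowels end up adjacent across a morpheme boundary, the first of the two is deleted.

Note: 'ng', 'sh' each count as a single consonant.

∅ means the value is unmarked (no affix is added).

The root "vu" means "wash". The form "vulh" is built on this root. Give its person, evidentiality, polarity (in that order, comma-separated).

Segment: vu-l-h.
person: -l → 1st person.
evidentiality: -h → witnessed.
polarity: ∅ → negative.

1st person, witnessed, negative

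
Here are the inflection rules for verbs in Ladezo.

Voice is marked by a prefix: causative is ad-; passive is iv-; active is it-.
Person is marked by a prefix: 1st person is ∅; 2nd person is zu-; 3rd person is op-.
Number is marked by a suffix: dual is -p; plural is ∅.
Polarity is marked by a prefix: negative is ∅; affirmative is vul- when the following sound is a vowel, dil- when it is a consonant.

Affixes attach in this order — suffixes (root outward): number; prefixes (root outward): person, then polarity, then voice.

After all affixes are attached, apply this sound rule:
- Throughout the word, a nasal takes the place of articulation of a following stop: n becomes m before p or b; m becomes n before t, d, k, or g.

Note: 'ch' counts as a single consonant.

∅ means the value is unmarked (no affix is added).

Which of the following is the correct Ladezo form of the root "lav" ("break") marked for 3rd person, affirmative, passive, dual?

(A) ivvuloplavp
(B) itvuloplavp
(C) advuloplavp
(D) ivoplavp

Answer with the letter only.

Attach number dual -p → lavp.
Attach person 3rd person op- → oplavp.
Attach polarity affirmative vul- (before vowel 'o') → vuloplavp.
Attach voice passive iv- → ivvuloplavp.
Nasal assimilation: no change.
So the correct form is ivvuloplavp, option (A).
(B) itvuloplavp is wrong: it uses active instead of passive for voice.
(C) advuloplavp is wrong: it uses causative instead of passive for voice.
(D) ivoplavp is wrong: it uses negative instead of affirmative for polarity.

A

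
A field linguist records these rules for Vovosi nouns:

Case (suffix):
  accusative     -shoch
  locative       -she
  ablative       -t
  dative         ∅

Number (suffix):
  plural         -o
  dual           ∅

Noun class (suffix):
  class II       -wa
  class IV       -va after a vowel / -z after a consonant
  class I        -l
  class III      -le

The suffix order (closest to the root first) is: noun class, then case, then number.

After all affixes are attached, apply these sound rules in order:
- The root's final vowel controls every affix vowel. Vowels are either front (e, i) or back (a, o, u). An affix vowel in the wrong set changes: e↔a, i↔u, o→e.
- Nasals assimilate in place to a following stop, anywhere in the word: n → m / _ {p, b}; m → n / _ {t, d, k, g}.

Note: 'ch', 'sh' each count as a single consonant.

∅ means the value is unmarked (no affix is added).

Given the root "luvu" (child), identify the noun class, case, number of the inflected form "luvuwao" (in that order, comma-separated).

class II, dative, plural

Segment: luvu-wa-o.
noun class: -wa → class II.
case: ∅ → dative.
number: -o → plural.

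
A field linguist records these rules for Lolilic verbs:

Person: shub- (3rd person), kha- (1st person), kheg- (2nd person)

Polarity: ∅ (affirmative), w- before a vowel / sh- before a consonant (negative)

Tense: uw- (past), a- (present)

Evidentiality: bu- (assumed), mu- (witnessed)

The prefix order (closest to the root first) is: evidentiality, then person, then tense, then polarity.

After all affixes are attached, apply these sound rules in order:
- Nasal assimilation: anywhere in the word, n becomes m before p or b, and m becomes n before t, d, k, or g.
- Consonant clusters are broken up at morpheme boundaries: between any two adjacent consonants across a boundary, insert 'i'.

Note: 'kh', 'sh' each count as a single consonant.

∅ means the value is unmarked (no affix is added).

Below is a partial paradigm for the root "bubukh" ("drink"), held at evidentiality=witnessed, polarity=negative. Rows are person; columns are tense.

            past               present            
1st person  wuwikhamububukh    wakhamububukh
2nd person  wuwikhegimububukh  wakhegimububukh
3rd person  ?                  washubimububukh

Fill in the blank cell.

wuwishubimububukh

Attach evidentiality witnessed mu- → mububukh.
Attach person 3rd person shub- → shubmububukh.
Attach tense past uw- → uwshubmububukh.
Attach polarity negative w- (before vowel 'u') → wuwshubmububukh.
Nasal assimilation: no change.
Apply epenthesis: wuwshubmububukh → wuwishubimububukh.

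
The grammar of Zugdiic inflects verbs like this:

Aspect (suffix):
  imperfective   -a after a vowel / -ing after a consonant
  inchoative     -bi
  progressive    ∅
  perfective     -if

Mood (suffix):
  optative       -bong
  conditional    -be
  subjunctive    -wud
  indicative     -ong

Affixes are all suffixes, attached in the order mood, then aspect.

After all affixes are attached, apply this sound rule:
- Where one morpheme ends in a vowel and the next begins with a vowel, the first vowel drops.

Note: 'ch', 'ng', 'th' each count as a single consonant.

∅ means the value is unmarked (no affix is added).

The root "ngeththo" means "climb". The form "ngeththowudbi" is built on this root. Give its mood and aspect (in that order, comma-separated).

Segment: ngeththo-wud-bi.
mood: -wud → subjunctive.
aspect: -bi → inchoative.

subjunctive, inchoative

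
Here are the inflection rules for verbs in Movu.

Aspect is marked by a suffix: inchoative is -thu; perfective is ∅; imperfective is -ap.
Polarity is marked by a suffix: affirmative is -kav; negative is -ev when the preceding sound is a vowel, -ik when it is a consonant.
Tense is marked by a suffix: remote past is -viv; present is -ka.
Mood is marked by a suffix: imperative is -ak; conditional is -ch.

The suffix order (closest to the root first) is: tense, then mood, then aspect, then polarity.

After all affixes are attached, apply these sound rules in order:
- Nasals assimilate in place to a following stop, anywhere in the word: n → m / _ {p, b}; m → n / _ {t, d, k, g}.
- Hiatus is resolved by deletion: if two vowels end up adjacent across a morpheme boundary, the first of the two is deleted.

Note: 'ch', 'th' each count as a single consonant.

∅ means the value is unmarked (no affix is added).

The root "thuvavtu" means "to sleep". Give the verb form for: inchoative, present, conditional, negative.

thuvavtukachthev

Attach tense present -ka → thuvavtuka.
Attach mood conditional -ch → thuvavtukach.
Attach aspect inchoative -thu → thuvavtukachthu.
Attach polarity negative -ev (after vowel 'u') → thuvavtukachthuev.
Nasal assimilation: no change.
Apply vowel deletion: thuvavtukachthuev → thuvavtukachthev.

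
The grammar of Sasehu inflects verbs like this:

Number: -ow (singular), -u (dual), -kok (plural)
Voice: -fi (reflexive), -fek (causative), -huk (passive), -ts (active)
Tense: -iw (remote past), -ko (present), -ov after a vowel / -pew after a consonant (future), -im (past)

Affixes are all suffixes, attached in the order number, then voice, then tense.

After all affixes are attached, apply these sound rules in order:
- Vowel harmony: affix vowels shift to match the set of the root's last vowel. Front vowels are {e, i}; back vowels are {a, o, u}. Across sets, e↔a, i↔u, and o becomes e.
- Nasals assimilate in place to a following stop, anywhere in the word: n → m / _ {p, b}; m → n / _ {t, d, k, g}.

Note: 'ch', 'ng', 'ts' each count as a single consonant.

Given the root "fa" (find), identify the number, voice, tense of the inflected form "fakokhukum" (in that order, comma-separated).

Segment: fa-kok-huk-im.
number: -kok → plural.
voice: -huk → passive.
tense: -im → past.

plural, passive, past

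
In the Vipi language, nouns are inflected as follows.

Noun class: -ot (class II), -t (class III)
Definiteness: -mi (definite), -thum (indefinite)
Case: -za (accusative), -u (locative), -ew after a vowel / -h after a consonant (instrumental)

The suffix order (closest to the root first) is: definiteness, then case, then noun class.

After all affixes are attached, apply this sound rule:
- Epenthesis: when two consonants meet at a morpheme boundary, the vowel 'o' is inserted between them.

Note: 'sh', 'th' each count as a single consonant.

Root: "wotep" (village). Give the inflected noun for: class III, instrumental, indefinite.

Attach definiteness indefinite -thum → wotepthum.
Attach case instrumental -h (after consonant 'm') → wotepthumh.
Attach noun class class III -t → wotepthumht.
Apply epenthesis: wotepthumht → wotepothumohot.

wotepothumohot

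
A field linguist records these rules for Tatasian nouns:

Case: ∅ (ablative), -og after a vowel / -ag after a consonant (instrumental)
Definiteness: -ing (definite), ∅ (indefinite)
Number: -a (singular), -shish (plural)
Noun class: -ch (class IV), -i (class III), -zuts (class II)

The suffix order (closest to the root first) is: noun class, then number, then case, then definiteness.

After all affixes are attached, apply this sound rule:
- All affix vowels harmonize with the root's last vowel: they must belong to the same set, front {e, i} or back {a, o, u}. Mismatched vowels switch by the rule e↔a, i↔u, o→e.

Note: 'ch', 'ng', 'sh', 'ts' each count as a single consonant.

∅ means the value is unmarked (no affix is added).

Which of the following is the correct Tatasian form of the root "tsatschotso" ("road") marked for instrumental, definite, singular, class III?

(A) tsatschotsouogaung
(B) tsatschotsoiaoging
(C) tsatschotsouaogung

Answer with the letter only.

C

Attach noun class class III -i → tsatschotsoi.
Attach number singular -a → tsatschotsoia.
Attach case instrumental -og (after vowel 'a') → tsatschotsoiaog.
Attach definiteness definite -ing → tsatschotsoiaoging.
Apply vowel harmony: tsatschotsoiaoging → tsatschotsouaogung.
So the correct form is tsatschotsouaogung, option (C).
(A) tsatschotsouogaung is wrong: it has the affixes in the wrong order.
(B) tsatschotsoiaoging is wrong: it fails to apply the sound rule(s).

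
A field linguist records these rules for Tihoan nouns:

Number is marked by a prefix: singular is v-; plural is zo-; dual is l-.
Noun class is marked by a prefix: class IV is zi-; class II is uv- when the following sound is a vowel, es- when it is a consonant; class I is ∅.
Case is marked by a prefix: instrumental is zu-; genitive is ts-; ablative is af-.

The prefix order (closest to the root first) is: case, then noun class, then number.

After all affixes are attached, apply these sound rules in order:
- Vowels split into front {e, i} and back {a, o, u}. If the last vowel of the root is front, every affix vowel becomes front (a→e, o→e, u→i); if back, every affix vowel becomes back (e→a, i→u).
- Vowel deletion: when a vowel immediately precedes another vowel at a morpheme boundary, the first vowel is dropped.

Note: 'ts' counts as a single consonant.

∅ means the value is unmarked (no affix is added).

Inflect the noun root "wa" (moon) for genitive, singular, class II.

vastswa

Attach case genitive ts- → tswa.
Attach noun class class II es- (before consonant 'ts') → estswa.
Attach number singular v- → vestswa.
Apply vowel harmony: vestswa → vastswa.
Vowel deletion: no change.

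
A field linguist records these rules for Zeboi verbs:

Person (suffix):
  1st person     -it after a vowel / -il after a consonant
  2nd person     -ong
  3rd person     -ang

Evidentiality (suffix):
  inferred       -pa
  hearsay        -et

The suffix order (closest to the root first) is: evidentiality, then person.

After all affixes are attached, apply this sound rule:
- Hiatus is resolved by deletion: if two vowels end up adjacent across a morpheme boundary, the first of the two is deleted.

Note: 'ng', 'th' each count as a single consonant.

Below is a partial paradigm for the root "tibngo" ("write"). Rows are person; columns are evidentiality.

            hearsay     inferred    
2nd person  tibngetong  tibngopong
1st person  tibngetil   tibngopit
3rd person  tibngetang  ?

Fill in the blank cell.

tibngopang

Attach evidentiality inferred -pa → tibngopa.
Attach person 3rd person -ang → tibngopaang.
Apply vowel deletion: tibngopaang → tibngopang.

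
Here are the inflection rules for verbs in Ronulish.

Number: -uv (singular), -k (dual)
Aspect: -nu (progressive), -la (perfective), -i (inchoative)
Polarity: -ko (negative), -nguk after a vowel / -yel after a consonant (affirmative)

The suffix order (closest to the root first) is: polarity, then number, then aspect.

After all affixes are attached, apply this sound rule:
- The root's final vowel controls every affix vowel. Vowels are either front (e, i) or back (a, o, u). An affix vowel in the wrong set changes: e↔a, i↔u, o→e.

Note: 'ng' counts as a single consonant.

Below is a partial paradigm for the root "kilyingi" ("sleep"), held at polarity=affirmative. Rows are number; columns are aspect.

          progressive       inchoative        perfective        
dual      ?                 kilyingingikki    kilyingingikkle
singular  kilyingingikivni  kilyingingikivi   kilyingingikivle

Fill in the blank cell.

Attach polarity affirmative -nguk (after vowel 'i') → kilyinginguk.
Attach number dual -k → kilyingingukk.
Attach aspect progressive -nu → kilyingingukknu.
Apply vowel harmony: kilyingingukknu → kilyingingikkni.

kilyingingikkni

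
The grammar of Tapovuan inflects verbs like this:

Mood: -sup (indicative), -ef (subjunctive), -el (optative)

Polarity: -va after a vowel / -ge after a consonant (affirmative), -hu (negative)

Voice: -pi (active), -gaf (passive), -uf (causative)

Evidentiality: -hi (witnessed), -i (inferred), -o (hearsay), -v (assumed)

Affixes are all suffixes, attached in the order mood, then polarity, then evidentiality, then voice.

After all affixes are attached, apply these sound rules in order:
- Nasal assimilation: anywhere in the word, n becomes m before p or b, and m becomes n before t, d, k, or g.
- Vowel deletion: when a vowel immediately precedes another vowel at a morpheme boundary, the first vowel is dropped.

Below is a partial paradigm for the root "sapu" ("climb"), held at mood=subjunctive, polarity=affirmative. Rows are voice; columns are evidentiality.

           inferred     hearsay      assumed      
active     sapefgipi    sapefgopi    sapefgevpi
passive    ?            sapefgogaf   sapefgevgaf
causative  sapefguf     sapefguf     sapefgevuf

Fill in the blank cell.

Attach mood subjunctive -ef → sapuef.
Attach polarity affirmative -ge (after consonant 'f') → sapuefge.
Attach evidentiality inferred -i → sapuefgei.
Attach voice passive -gaf → sapuefgeigaf.
Nasal assimilation: no change.
Apply vowel deletion: sapuefgeigaf → sapefgigaf.

sapefgigaf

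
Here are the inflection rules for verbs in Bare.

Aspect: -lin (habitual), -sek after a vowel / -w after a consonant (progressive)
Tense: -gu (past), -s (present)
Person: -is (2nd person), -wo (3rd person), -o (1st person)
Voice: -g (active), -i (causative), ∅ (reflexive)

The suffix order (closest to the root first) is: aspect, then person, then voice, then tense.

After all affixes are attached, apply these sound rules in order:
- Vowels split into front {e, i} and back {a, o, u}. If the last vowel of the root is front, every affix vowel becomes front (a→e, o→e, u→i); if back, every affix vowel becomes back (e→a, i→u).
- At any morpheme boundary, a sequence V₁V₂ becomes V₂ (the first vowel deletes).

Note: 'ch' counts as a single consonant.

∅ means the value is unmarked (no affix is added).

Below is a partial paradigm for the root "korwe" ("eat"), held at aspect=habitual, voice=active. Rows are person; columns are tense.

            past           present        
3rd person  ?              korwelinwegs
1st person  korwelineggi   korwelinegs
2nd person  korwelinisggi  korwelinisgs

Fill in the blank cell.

korwelinweggi

Attach aspect habitual -lin → korwelin.
Attach person 3rd person -wo → korwelinwo.
Attach voice active -g → korwelinwog.
Attach tense past -gu → korwelinwoggu.
Apply vowel harmony: korwelinwoggu → korwelinweggi.
Vowel deletion: no change.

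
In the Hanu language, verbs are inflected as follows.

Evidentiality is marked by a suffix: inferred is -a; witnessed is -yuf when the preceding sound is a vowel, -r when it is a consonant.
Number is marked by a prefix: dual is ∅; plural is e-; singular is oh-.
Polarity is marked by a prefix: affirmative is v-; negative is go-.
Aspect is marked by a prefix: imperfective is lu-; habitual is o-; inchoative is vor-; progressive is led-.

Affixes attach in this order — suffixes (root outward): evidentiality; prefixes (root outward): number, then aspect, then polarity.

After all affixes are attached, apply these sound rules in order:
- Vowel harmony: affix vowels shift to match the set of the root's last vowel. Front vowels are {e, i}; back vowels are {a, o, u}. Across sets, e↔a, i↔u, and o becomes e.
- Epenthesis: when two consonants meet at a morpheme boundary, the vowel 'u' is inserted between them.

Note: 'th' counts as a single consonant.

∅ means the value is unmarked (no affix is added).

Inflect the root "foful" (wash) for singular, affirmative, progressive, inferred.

Attach number singular oh- → ohfoful.
Attach evidentiality inferred -a → ohfofula.
Attach aspect progressive led- → ledohfofula.
Attach polarity affirmative v- → vledohfofula.
Apply vowel harmony: vledohfofula → vladohfofula.
Apply epenthesis: vladohfofula → vuladohufofula.

vuladohufofula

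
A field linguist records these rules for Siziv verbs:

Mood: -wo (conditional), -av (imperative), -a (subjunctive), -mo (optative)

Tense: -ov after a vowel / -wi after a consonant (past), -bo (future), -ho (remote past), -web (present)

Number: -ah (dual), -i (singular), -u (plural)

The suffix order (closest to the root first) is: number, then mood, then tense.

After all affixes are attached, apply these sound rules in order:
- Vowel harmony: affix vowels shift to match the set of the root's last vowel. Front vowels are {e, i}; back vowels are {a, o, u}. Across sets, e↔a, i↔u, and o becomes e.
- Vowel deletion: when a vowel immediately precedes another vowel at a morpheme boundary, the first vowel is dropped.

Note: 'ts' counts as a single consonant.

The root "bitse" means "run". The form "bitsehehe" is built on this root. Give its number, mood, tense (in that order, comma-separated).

Segment: bitse-ah-a-ho.
number: -ah → dual.
mood: -a → subjunctive.
tense: -ho → remote past.

dual, subjunctive, remote past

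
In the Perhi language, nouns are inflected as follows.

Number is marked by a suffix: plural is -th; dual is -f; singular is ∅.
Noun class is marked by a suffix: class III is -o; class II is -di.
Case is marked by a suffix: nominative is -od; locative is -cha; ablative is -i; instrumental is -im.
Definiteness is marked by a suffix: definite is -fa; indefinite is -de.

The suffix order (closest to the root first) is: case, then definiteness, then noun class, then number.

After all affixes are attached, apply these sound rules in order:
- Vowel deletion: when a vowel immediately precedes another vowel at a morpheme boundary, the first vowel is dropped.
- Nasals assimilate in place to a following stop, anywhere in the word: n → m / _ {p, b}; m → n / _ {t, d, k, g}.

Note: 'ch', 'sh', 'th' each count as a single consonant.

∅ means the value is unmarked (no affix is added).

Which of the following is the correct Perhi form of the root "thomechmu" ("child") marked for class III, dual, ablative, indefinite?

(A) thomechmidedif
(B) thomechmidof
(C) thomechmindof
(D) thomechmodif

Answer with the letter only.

B

Attach case ablative -i → thomechmui.
Attach definiteness indefinite -de → thomechmuide.
Attach noun class class III -o → thomechmuideo.
Attach number dual -f → thomechmuideof.
Apply vowel deletion: thomechmuideof → thomechmidof.
Nasal assimilation: no change.
So the correct form is thomechmidof, option (B).
(D) thomechmodif is wrong: it has the affixes in the wrong order.
(A) thomechmidedif is wrong: it uses class II instead of class III for noun class.
(C) thomechmindof is wrong: it uses instrumental instead of ablative for case.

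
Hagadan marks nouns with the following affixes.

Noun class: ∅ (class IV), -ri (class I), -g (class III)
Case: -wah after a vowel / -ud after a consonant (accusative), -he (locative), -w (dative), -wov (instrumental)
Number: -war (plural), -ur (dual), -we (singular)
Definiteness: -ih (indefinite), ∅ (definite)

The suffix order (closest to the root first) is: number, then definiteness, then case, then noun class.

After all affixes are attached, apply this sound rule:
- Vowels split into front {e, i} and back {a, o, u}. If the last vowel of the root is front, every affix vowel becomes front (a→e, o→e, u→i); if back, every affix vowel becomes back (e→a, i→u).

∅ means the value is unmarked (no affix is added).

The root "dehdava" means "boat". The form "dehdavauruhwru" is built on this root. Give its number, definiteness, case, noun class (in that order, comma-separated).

dual, indefinite, dative, class I

Segment: dehdava-ur-ih-w-ri.
number: -ur → dual.
definiteness: -ih → indefinite.
case: -w → dative.
noun class: -ri → class I.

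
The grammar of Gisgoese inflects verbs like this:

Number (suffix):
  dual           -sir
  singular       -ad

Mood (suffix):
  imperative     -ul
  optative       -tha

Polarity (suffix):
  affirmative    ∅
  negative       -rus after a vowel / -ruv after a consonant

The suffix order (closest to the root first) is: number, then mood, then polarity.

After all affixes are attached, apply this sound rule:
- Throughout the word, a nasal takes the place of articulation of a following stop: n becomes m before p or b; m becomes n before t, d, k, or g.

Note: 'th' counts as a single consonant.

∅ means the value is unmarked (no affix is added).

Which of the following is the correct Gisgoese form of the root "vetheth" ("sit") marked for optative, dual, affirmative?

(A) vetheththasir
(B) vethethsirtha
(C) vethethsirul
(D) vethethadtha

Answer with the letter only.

Attach number dual -sir → vethethsir.
Attach mood optative -tha → vethethsirtha.
polarity = affirmative: zero marking, form stays vethethsirtha.
Nasal assimilation: no change.
So the correct form is vethethsirtha, option (B).
(C) vethethsirul is wrong: it uses imperative instead of optative for mood.
(A) vetheththasir is wrong: it has the affixes in the wrong order.
(D) vethethadtha is wrong: it uses singular instead of dual for number.

B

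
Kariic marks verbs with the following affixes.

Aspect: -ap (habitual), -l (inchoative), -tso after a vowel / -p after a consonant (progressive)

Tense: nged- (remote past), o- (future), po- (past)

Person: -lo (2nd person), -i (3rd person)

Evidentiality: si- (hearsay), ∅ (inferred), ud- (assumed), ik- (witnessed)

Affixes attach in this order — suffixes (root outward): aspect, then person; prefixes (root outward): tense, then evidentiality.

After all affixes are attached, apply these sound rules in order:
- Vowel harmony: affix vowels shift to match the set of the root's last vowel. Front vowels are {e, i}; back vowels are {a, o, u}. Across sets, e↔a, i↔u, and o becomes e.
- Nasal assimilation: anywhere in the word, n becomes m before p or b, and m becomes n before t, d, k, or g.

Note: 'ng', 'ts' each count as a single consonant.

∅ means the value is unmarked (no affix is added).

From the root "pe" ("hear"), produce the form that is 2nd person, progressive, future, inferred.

epetsele

Attach aspect progressive -tso (after vowel 'e') → petso.
Attach tense future o- → opetso.
evidentiality = inferred: zero marking, form stays opetso.
Attach person 2nd person -lo → opetsolo.
Apply vowel harmony: opetsolo → epetsele.
Nasal assimilation: no change.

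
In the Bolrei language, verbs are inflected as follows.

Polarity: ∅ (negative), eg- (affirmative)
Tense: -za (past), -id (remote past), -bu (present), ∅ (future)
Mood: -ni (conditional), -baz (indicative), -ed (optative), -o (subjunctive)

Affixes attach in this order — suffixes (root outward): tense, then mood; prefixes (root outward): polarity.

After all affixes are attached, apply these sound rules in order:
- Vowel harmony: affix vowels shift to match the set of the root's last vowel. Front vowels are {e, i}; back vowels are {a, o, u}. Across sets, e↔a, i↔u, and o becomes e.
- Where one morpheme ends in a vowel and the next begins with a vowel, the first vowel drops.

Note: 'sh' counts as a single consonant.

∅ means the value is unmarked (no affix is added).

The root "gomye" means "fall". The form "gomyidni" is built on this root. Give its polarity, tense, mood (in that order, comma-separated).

Segment: gomye-id-ni.
polarity: ∅ → negative.
tense: -id → remote past.
mood: -ni → conditional.

negative, remote past, conditional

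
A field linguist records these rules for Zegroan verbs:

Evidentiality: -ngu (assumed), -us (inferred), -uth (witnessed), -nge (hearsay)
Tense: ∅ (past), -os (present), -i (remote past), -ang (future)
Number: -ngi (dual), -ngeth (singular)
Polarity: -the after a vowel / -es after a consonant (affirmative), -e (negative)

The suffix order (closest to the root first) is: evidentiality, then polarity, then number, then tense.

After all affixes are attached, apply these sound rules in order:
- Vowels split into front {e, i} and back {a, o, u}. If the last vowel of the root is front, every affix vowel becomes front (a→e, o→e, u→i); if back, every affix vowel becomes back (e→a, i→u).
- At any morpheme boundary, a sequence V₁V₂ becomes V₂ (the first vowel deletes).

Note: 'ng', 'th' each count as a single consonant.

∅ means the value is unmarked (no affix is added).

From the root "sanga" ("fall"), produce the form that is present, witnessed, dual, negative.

sanguthangos

Attach evidentiality witnessed -uth → sangauth.
Attach polarity negative -e → sangauthe.
Attach number dual -ngi → sangauthengi.
Attach tense present -os → sangauthengios.
Apply vowel harmony: sangauthengios → sangauthanguos.
Apply vowel deletion: sangauthanguos → sanguthangos.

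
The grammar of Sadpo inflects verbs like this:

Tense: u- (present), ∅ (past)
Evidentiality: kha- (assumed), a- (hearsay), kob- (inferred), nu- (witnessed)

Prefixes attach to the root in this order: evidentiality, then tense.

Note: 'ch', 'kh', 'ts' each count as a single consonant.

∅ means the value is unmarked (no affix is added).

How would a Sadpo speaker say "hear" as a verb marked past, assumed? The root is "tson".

Attach evidentiality assumed kha- → khatson.
tense = past: zero marking, form stays khatson.

khatson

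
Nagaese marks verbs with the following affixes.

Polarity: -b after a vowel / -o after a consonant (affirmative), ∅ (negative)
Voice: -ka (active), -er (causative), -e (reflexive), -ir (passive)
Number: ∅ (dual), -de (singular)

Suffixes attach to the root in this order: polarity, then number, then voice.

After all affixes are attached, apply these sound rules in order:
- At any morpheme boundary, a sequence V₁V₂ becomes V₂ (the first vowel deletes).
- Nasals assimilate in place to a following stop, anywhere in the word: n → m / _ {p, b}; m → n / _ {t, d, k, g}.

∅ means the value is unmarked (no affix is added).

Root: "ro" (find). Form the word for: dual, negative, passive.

polarity = negative: zero marking, form stays ro.
number = dual: zero marking, form stays ro.
Attach voice passive -ir → roir.
Apply vowel deletion: roir → rir.
Nasal assimilation: no change.

rir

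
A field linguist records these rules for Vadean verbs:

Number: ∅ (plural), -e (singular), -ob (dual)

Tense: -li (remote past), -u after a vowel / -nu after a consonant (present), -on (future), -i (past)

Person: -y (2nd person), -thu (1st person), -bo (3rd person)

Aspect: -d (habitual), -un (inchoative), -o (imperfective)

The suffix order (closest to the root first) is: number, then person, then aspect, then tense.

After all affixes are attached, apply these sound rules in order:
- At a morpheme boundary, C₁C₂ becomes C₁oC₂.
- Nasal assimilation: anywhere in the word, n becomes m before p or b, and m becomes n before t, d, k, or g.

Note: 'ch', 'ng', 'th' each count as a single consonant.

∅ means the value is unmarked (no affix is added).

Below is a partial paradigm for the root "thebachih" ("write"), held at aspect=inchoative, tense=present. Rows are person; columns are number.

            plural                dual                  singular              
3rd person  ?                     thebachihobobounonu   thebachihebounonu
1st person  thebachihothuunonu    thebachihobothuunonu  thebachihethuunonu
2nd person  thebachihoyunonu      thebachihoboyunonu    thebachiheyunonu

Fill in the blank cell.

number = plural: zero marking, form stays thebachih.
Attach person 3rd person -bo → thebachihbo.
Attach aspect inchoative -un → thebachihboun.
Attach tense present -nu (after consonant 'n') → thebachihbounnu.
Apply epenthesis: thebachihbounnu → thebachihobounonu.
Nasal assimilation: no change.

thebachihobounonu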